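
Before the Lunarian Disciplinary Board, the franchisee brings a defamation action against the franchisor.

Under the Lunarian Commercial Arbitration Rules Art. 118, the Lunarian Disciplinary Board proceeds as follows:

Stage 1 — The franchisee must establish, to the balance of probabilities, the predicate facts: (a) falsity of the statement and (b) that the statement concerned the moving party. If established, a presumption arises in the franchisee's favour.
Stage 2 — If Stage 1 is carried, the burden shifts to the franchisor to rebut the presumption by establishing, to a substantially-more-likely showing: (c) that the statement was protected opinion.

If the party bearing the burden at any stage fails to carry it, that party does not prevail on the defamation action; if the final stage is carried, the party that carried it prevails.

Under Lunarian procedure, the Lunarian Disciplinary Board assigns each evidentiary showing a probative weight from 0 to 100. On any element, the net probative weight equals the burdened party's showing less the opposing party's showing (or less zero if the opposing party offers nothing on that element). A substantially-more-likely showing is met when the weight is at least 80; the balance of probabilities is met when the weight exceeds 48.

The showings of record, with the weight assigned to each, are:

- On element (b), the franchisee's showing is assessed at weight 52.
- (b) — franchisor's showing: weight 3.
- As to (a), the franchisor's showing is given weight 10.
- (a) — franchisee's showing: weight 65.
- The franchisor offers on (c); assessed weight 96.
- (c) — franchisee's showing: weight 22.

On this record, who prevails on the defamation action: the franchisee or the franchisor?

franchisee

Stage 1 (franchisee, the balance of probabilities, weight exceeds 48): (a) net 65−10=55 > 48 — meets; (b) net 52−3=49 > 48 — meets.
  The franchisee carries Stage 1; the franchisor now bears the burden.
Stage 2 (franchisor, a substantially-more-likely showing, weight is at least 80): (c) net 96−22=74 < 80 — fails.
  The franchisor does not carry Stage 2.
So the franchisee prevails.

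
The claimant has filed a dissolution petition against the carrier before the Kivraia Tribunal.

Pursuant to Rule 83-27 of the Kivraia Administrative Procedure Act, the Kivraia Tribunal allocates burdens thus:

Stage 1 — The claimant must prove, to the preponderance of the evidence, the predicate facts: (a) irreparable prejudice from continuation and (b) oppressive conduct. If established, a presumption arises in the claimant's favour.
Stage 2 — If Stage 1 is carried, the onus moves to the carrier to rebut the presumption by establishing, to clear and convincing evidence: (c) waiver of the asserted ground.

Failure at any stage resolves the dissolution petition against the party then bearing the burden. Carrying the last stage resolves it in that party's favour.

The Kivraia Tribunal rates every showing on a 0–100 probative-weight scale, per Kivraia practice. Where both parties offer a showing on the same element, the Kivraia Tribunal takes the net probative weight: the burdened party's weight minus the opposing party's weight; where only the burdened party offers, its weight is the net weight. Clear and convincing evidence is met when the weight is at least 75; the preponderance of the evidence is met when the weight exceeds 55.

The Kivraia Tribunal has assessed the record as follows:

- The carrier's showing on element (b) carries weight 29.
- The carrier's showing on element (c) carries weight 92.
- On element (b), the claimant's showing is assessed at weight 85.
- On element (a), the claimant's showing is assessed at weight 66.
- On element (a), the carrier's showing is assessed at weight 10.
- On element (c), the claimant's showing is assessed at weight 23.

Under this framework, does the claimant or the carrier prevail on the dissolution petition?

At Stage 1 the claimant must meet the preponderance of the evidence (weight exceeds 55): on (a) the weight is 66 less the opposing 10 gives net 56, which does exceed 55, so (a) meets the standard; on (b) the weight is 85 less the opposing 29 gives net 56, which does exceed 55, so (b) meets the standard.
  Stage 1 carried; the burden shifts to the carrier.
At Stage 2 the carrier must meet clear and convincing evidence (weight is at least 75): on (c) the weight is 92 less the opposing 23 gives net 69, which does not reach 75, so (c) does not meet the standard.
  Stage 2 not carried; the carrier fails its burden.
So the claimant prevails.

claimant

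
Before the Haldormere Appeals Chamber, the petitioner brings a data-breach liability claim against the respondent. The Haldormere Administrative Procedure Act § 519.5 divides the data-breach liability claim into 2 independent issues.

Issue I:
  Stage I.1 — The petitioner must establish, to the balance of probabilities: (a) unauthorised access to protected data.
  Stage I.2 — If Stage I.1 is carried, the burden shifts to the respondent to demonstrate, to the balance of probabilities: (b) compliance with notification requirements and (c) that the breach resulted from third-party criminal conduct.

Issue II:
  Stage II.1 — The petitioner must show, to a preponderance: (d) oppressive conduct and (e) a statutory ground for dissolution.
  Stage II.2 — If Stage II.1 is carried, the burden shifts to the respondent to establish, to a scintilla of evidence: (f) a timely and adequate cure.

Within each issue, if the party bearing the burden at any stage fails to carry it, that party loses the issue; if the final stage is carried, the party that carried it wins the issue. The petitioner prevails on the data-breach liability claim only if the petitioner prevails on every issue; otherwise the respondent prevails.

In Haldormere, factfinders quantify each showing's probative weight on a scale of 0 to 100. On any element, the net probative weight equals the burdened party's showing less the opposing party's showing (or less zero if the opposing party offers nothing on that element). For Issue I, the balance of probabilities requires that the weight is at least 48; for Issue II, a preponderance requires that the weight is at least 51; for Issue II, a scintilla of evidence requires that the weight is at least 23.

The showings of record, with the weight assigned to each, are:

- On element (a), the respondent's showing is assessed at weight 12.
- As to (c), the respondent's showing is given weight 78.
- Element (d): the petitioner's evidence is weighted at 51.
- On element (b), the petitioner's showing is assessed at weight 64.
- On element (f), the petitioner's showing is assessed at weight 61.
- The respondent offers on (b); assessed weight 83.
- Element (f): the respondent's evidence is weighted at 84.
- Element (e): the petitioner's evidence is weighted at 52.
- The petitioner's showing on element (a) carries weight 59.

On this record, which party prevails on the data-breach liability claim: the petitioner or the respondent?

— Issue I —
At Stage I.1 the petitioner must meet the balance of probabilities (weight is at least 48): on (a) the weight is 59 less the opposing 12 gives net 47, < 48, so (a) does not meet the standard.
  Stage I.1 not carried; the petitioner fails its burden.
The respondent prevails on this issue.
— Issue II —
Stage II.1 — burden on petitioner; standard: a preponderance (weight is at least 51).
    (d): 51 ≥ 51 [met]
    (e): 52 ≥ 51 [met]
  Stage II.1 is satisfied; the onus moves to the respondent.
Stage II.2 — burden on respondent; standard: a scintilla of evidence (weight is at least 23).
    (f): 84 − 61 = 23 ≥ 23 [met]
  All elements met at the final stage.
With every stage satisfied, the respondent prevails on this issue.
Per-issue: Issue I → respondent; Issue II → respondent. The petitioner must prevail on every issue; overall, the respondent prevails.

respondent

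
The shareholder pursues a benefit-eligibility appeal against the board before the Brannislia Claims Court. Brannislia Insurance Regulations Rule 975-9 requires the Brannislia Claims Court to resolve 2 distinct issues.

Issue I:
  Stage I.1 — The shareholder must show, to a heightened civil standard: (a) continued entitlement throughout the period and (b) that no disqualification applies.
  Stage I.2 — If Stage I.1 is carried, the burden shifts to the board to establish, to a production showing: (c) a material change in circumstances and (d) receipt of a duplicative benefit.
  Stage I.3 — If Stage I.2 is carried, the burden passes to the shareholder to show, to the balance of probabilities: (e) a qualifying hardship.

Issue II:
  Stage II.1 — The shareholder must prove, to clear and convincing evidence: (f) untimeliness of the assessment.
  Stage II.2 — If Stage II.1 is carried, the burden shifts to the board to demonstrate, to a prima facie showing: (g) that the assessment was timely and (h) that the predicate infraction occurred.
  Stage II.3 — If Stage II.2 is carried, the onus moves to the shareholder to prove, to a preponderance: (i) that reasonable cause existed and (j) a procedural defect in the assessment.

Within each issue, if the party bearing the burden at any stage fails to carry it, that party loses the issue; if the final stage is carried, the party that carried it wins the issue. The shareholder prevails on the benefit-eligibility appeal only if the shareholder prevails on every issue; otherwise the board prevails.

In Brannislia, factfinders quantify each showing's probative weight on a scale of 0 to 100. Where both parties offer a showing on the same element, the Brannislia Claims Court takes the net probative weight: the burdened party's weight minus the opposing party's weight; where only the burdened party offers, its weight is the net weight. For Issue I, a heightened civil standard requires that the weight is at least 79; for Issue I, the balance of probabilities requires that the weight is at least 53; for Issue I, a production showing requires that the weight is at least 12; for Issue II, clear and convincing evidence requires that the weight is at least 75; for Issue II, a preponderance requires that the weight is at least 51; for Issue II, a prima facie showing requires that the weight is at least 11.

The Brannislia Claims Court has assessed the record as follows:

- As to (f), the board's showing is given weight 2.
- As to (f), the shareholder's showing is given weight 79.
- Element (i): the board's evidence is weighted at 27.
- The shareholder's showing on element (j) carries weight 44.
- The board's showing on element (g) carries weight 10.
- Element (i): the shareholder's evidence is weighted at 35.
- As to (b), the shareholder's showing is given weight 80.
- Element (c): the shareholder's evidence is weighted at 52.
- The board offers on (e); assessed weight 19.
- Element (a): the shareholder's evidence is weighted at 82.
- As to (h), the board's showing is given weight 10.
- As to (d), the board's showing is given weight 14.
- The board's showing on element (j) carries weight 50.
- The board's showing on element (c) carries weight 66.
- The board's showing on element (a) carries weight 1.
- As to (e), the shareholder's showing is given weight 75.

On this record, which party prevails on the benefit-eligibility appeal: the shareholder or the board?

— Issue I —
At Stage I.1 the shareholder must meet a heightened civil standard (weight is at least 79): on (a) the weight is 82 less the opposing 1 gives net 81, which does reach 79, so (a) meets the standard; on (b) the weight is 80, which does reach 79, so (b) meets the standard.
  Stage I.1 is satisfied; the onus moves to the board.
At Stage I.2 the board must meet a production showing (weight is at least 12): on (c) the weight is 66 less the opposing 52 gives net 14, ≥ 12, so (c) meets the standard; on (d) the weight is 14, ≥ 12, so (d) meets the standard.
  All elements met. The burden passes to the shareholder.
At Stage I.3 the shareholder must meet the balance of probabilities (weight is at least 53): on (e) the weight is 75 less the opposing 19 gives net 56, which does reach 53, so (e) meets the standard.
  Stage I.3 carried; the final stage is satisfied.
With every stage satisfied, the shareholder prevails on this issue.
— Issue II —
Stage II.1 — burden on shareholder; standard: clear and convincing evidence (weight is at least 75).
    (f): 79 − 2 = 77 ≥ 75 [met]
  Stage II.1 carried; the burden shifts to the board.
Stage II.2 — burden on board; standard: a prima facie showing (weight is at least 11).
    (g): 10 < 11 [not met]
    (h): 10 < 11 [not met]
  Stage II.2 not carried; the board fails its burden.
The shareholder prevails on this issue.
Per-issue: Issue I → shareholder; Issue II → shareholder. The shareholder must prevail on every issue; overall, the shareholder prevails.

shareholder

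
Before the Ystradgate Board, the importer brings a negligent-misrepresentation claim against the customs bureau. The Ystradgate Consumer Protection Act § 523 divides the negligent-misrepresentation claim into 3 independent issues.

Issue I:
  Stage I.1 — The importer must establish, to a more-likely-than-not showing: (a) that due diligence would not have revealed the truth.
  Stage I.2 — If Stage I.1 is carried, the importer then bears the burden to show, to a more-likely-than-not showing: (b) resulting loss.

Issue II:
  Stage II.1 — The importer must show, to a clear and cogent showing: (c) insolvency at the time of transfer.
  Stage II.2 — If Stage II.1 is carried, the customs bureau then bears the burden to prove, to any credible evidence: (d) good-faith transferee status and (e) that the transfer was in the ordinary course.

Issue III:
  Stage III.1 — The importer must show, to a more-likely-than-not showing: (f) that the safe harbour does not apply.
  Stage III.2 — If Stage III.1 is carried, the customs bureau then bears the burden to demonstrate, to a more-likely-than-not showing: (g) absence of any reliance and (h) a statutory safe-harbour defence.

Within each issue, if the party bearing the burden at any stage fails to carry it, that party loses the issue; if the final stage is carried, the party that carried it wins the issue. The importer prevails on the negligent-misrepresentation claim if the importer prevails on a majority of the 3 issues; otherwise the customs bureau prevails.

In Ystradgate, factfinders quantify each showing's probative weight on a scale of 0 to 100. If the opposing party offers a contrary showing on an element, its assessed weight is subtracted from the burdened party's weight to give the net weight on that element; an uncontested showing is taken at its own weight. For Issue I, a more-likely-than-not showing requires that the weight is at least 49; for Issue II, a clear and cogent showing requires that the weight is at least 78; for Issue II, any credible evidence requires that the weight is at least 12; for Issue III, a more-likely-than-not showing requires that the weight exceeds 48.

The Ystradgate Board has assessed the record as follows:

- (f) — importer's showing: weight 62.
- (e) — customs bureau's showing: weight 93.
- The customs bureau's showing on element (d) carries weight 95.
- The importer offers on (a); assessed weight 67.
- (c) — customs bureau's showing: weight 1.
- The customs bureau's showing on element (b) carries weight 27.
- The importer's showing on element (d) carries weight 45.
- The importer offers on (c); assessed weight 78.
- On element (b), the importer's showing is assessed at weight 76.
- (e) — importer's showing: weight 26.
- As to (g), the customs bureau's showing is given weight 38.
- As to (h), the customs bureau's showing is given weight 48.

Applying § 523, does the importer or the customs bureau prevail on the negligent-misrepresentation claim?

importer

— Issue I —
At Stage I.1 the importer must meet a more-likely-than-not showing (weight is at least 49): on (a) the weight is 67, which does reach 49, so (a) meets the standard.
  Stage I.1 is satisfied; the importer continues to bear the burden.
At Stage I.2 the importer must meet a more-likely-than-not showing (weight is at least 49): on (b) the weight is 76 less the opposing 27 gives net 49, which does reach 49, so (b) meets the standard.
  Stage I.2 carried; the final stage is satisfied.
Every stage carried; the importer prevails on this issue.
— Issue II —
At Stage II.1 the importer must meet a clear and cogent showing (weight is at least 78): on (c) the weight is 78 less the opposing 1 gives net 77, < 78, so (c) does not meet the standard.
  Stage II.1 not carried; the importer fails its burden.
So the customs bureau prevails on this issue.
— Issue III —
Stage III.1 (importer, a more-likely-than-not showing, weight exceeds 48): (f) 62 > 48 — meets.
  Stage III.1 is satisfied; the onus moves to the customs bureau.
Stage III.2 (customs bureau, a more-likely-than-not showing, weight exceeds 48): (g) 38 ≤ 48 — fails; (h) 48 ≤ 48 — fails.
  Not every element is met, so the customs bureau fails to carry Stage III.2.
The importer prevails on this issue.
Per-issue: Issue I → importer; Issue II → customs bureau; Issue III → importer. The importer must prevail on a majority of issues; overall, the importer prevails.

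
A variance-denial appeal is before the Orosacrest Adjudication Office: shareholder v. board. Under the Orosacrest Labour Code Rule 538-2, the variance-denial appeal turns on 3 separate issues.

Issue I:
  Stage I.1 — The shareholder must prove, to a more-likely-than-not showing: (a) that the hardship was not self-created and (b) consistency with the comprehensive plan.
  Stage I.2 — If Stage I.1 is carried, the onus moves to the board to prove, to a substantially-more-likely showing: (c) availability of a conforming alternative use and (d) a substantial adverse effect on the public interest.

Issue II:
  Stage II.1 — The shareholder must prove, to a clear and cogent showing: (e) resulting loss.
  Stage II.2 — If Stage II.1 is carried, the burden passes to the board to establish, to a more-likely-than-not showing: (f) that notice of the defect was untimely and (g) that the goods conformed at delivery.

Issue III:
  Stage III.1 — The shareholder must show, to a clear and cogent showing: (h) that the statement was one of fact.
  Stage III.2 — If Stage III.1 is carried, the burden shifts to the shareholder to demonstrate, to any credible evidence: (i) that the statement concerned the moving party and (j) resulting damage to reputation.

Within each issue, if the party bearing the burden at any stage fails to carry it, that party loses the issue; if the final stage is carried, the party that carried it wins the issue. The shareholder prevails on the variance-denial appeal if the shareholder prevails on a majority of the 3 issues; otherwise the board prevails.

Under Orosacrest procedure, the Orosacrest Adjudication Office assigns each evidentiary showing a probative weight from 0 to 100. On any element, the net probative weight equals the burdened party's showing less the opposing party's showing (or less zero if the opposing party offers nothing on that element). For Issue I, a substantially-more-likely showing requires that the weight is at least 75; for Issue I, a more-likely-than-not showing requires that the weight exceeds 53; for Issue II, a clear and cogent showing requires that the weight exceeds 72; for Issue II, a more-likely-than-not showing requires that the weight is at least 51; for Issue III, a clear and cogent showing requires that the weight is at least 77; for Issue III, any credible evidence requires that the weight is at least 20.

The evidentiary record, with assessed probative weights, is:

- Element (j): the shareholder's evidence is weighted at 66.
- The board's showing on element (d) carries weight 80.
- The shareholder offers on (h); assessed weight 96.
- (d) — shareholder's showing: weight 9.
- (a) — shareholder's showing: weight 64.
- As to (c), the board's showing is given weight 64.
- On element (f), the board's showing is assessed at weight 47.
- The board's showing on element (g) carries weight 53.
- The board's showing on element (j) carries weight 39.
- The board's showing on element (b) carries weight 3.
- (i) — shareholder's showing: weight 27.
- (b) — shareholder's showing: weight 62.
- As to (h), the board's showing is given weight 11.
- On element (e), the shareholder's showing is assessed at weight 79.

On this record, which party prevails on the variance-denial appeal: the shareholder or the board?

shareholder

— Issue I —
At Stage I.1 the shareholder must meet a more-likely-than-not showing (weight exceeds 53): on (a) the weight is 64, > 53, so (a) meets the standard; on (b) the weight is 62 less the opposing 3 gives net 59, > 53, so (b) meets the standard.
  All elements met. The burden passes to the board.
At Stage I.2 the board must meet a substantially-more-likely showing (weight is at least 75): on (c) the weight is 64, < 75, so (c) does not meet the standard; on (d) the weight is 80 less the opposing 9 gives net 71, which does not reach 75, so (d) does not meet the standard.
  Stage I.2 not carried; the board fails its burden.
So the shareholder prevails on this issue.
— Issue II —
Stage II.1 (shareholder, a clear and cogent showing, weight exceeds 72): (e) 79 > 72 — meets.
  Stage II.1 carried; the burden shifts to the board.
Stage II.2 (board, a more-likely-than-not showing, weight is at least 51): (f) 47 < 51 — fails; (g) 53 ≥ 51 — meets.
  Not every element is met, so the board fails to carry Stage II.2.
The analysis ends at Stage II.2; the shareholder prevails on this issue.
— Issue III —
At Stage III.1 the shareholder must meet a clear and cogent showing (weight is at least 77): on (h) the weight is 96 less the opposing 11 gives net 85, which does reach 77, so (h) meets the standard.
  Stage III.1 carried; the burden remains with the shareholder.
At Stage III.2 the shareholder must meet any credible evidence (weight is at least 20): on (i) the weight is 27, ≥ 20, so (i) meets the standard; on (j) the weight is 66 less the opposing 39 gives net 27, which does reach 20, so (j) meets the standard.
  The shareholder carries the last stage.
With every stage satisfied, the shareholder prevails on this issue.
Per-issue: Issue I → shareholder; Issue II → shareholder; Issue III → shareholder. The shareholder must prevail on a majority of issues; overall, the shareholder prevails.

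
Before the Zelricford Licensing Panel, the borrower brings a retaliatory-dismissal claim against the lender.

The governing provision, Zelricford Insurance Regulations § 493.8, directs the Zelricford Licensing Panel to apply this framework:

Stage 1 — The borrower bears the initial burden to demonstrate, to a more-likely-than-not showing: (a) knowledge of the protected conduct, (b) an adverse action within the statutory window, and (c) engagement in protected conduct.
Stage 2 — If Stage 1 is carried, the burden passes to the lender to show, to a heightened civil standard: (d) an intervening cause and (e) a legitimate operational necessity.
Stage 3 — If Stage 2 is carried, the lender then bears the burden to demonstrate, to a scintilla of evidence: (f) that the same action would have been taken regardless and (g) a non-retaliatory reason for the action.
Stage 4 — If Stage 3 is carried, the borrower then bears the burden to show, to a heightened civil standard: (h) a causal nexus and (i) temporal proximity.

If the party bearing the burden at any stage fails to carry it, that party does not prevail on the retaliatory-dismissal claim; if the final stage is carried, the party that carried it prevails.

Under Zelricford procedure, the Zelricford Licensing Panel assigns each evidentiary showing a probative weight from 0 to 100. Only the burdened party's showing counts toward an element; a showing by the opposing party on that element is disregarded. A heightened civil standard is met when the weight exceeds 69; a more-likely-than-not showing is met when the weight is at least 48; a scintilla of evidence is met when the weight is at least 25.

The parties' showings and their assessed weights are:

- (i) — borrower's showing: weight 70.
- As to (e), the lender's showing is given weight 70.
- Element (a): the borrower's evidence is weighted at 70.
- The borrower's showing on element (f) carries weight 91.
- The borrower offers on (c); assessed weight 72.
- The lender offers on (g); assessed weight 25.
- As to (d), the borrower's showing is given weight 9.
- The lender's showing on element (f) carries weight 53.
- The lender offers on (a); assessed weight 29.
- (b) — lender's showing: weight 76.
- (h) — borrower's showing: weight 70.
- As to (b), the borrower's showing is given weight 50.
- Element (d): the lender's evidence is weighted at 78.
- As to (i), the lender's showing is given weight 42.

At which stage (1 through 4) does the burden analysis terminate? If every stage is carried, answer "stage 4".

stage 4

At Stage 1 the borrower must meet a more-likely-than-not showing (weight is at least 48): on (a) the weight is 70 (the lender's 29 is given no effect), which does reach 48, so (a) meets the standard; on (b) the weight is 50 (the lender's 76 is given no effect), which does reach 48, so (b) meets the standard; on (c) the weight is 72, which does reach 48, so (c) meets the standard.
  Stage 1 carried; the burden shifts to the lender.
At Stage 2 the lender must meet a heightened civil standard (weight exceeds 69): on (d) the weight is 78 (the borrower's 9 is given no effect), > 69, so (d) meets the standard; on (e) the weight is 70, which does exceed 69, so (e) meets the standard.
  Stage 2 carried; the burden remains with the lender.
At Stage 3 the lender must meet a scintilla of evidence (weight is at least 25): on (f) the weight is 53 (the borrower's 91 is given no effect), which does reach 25, so (f) meets the standard; on (g) the weight is 25, which does reach 25, so (g) meets the standard.
  Stage 3 carried; the burden shifts to the borrower.
At Stage 4 the borrower must meet a heightened civil standard (weight exceeds 69): on (h) the weight is 70, > 69, so (h) meets the standard; on (i) the weight is 70 (the lender's 42 is given no effect), > 69, so (i) meets the standard.
  Stage 4 carried; the final stage is satisfied.
Every stage carried; the borrower prevails.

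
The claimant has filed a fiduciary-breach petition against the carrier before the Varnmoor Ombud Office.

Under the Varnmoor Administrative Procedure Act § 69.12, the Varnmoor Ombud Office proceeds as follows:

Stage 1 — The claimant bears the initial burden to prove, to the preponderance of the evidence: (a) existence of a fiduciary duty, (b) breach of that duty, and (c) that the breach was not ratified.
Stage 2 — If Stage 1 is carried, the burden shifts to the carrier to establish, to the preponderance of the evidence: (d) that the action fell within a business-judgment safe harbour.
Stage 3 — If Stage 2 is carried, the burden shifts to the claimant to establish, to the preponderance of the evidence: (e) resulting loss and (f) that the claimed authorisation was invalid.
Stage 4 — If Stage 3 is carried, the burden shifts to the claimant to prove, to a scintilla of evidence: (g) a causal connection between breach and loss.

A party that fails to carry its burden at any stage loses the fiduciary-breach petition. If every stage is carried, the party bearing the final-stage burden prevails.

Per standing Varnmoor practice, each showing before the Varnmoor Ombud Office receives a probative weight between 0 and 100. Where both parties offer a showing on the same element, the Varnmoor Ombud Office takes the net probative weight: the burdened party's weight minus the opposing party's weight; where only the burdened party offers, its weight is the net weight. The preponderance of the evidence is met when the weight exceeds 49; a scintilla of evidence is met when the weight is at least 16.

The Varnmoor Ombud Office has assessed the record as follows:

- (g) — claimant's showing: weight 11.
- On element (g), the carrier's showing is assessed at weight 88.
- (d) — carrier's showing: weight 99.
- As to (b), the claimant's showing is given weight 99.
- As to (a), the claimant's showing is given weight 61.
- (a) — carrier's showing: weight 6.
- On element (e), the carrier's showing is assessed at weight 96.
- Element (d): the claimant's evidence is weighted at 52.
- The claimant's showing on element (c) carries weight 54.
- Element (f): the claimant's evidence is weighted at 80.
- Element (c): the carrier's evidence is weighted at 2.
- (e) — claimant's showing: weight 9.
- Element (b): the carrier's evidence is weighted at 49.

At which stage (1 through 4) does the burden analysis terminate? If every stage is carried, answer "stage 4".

Stage 1 — burden on claimant; standard: the preponderance of the evidence (weight exceeds 49).
    (a): 61 − 6 = 55 > 49 [met]
    (b): 99 − 49 = 50 > 49 [met]
    (c): 54 − 2 = 52 > 49 [met]
  The claimant carries Stage 1; the carrier now bears the burden.
Stage 2 — burden on carrier; standard: the preponderance of the evidence (weight exceeds 49).
    (d): 99 − 52 = 47 ≤ 49 [not met]
  The carrier does not carry Stage 2.
The analysis ends at Stage 2; the claimant prevails.

stage 2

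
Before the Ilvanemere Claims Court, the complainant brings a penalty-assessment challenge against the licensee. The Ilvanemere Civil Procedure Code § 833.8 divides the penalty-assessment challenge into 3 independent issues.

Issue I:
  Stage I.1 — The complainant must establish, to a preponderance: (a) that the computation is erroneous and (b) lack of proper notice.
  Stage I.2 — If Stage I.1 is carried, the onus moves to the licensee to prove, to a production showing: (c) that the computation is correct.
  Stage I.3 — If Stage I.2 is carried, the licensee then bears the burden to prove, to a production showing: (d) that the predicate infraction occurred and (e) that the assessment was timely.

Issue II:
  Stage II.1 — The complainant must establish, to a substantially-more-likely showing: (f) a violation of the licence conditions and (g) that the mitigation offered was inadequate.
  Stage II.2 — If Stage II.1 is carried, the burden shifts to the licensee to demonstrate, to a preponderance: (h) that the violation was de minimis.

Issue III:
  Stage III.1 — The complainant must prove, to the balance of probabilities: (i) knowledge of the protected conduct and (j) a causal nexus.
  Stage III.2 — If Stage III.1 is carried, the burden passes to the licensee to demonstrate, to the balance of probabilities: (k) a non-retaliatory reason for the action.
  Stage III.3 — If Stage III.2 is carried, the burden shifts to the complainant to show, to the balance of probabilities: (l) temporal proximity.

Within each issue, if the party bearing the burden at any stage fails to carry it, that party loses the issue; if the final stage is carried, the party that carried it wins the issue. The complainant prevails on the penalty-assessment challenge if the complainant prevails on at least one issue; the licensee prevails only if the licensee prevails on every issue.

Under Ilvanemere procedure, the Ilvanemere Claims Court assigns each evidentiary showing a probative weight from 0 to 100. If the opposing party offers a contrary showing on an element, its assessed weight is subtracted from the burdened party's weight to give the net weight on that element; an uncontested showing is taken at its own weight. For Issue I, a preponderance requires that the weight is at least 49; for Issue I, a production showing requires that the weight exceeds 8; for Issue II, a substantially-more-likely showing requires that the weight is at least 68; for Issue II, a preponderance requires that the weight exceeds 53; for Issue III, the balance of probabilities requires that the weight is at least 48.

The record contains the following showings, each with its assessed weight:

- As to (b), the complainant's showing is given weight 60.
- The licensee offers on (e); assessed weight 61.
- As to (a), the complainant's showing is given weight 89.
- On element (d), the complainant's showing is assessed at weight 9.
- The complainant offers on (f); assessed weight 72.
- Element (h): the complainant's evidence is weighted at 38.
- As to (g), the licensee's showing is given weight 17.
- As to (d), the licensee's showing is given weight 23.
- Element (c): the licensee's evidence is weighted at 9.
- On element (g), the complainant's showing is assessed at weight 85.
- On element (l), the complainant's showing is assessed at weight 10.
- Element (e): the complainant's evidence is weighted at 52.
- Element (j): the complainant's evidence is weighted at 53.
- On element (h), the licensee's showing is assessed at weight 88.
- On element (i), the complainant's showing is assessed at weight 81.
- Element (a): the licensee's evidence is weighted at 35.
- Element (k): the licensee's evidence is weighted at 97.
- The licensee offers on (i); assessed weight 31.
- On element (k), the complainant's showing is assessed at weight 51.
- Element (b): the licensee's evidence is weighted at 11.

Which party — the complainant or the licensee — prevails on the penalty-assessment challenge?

— Issue I —
At Stage I.1 the complainant must meet a preponderance (weight is at least 49): on (a) the weight is 89 less the opposing 35 gives net 54, ≥ 49, so (a) meets the standard; on (b) the weight is 60 less the opposing 11 gives net 49, which does reach 49, so (b) meets the standard.
  All elements met. The burden passes to the licensee.
At Stage I.2 the licensee must meet a production showing (weight exceeds 8): on (c) the weight is 9, > 8, so (c) meets the standard.
  Stage I.2 carried; the burden remains with the licensee.
At Stage I.3 the licensee must meet a production showing (weight exceeds 8): on (d) the weight is 23 less the opposing 9 gives net 14, > 8, so (d) meets the standard; on (e) the weight is 61 less the opposing 52 gives net 9, > 8, so (e) meets the standard.
  Stage I.3 carried; the final stage is satisfied.
All stages carried — the licensee prevails on this issue.
— Issue II —
Stage II.1 — burden on complainant; standard: a substantially-more-likely showing (weight is at least 68).
    (f): 72 ≥ 68 [met]
    (g): 85 − 17 = 68 ≥ 68 [met]
  Stage II.1 carried; the burden shifts to the licensee.
Stage II.2 — burden on licensee; standard: a preponderance (weight exceeds 53).
    (h): 88 − 38 = 50 ≤ 53 [not met]
  Not every element is met, so the licensee fails to carry Stage II.2.
The complainant prevails on this issue.
— Issue III —
Stage III.1 — burden on complainant; standard: the balance of probabilities (weight is at least 48).
    (i): 81 − 31 = 50 ≥ 48 [met]
    (j): 53 ≥ 48 [met]
  The complainant carries Stage III.1; the licensee now bears the burden.
Stage III.2 — burden on licensee; standard: the balance of probabilities (weight is at least 48).
    (k): 97 − 51 = 46 < 48 [not met]
  Stage III.2 not carried; the licensee fails its burden.
So the complainant prevails on this issue.
Per-issue: Issue I → licensee; Issue II → complainant; Issue III → complainant. The complainant must prevail on at least one issue; overall, the complainant prevails.

complainant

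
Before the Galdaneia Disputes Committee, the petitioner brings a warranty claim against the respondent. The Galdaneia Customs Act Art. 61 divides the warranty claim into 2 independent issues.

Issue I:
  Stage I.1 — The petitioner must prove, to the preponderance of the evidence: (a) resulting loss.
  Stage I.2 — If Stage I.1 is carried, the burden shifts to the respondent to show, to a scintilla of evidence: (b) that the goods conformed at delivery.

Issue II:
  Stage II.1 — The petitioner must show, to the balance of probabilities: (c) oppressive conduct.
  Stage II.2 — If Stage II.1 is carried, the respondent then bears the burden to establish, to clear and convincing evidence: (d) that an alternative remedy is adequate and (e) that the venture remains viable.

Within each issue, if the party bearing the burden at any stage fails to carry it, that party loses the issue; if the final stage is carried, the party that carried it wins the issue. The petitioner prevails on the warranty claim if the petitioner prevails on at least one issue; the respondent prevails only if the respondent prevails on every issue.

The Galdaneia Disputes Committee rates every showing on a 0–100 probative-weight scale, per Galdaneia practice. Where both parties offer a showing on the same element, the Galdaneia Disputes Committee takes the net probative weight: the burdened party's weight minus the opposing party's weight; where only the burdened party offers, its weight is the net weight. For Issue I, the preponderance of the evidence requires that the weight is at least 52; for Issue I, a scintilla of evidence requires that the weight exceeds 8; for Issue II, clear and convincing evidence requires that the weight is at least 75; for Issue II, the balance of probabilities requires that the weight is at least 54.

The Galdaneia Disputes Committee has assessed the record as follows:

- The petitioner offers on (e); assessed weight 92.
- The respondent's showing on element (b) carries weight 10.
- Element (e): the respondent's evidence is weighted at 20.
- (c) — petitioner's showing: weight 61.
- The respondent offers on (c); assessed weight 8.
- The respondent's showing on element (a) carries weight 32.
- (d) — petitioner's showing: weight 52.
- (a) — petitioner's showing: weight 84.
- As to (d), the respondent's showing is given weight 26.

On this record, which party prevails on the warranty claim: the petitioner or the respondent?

respondent

— Issue I —
Stage I.1 (petitioner, the preponderance of the evidence, weight is at least 52): (a) net 84−32=52 ≥ 52 — meets.
  Stage I.1 is satisfied; the onus moves to the respondent.
Stage I.2 (respondent, a scintilla of evidence, weight exceeds 8): (b) 10 > 8 — meets.
  The respondent carries the last stage.
All stages carried — the respondent prevails on this issue.
— Issue II —
Stage II.1 (petitioner, the balance of probabilities, weight is at least 54): (c) net 61−8=53 < 54 — fails.
  The petitioner does not carry Stage II.1.
The analysis ends at Stage II.1; the respondent prevails on this issue.
Per-issue: Issue I → respondent; Issue II → respondent. The petitioner must prevail on at least one issue; overall, the respondent prevails.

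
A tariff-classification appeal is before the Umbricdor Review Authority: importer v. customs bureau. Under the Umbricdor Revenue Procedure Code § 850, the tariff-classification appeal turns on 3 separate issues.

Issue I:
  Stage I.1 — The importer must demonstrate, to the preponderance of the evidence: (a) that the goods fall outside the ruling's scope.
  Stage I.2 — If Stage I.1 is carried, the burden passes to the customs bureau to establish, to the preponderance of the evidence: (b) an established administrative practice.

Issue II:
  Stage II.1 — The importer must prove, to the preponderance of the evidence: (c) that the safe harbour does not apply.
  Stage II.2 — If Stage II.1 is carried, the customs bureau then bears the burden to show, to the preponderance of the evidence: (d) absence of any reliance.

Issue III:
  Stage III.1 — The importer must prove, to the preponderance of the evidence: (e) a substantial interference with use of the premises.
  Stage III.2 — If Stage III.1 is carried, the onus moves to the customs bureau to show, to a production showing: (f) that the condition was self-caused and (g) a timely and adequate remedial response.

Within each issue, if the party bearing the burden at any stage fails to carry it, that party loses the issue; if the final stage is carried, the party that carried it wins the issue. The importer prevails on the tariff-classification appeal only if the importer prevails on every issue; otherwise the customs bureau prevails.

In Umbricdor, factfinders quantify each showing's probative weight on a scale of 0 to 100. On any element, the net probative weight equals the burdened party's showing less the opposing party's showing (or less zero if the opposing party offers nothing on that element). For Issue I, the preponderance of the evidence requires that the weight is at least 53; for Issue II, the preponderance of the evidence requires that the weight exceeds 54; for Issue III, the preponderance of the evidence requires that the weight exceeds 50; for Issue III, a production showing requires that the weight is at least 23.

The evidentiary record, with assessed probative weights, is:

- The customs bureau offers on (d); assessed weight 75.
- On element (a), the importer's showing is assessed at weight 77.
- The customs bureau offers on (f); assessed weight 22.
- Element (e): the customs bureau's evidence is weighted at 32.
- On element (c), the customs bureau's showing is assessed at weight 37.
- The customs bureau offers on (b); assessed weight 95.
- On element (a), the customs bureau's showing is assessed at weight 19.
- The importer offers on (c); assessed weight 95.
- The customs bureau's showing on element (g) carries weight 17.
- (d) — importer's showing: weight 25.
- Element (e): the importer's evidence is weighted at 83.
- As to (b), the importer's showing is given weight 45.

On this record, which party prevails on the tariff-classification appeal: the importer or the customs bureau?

— Issue I —
Stage I.1 — burden on importer; standard: the preponderance of the evidence (weight is at least 53).
    (a): 77 − 19 = 58 ≥ 53 [met]
  All elements met. The burden passes to the customs bureau.
Stage I.2 — burden on customs bureau; standard: the preponderance of the evidence (weight is at least 53).
    (b): 95 − 45 = 50 < 53 [not met]
  The customs bureau does not carry Stage I.2.
The analysis ends at Stage I.2; the importer prevails on this issue.
— Issue II —
Stage II.1 (importer, the preponderance of the evidence, weight exceeds 54): (c) net 95−37=58 > 54 — meets.
  Stage II.1 carried; the burden shifts to the customs bureau.
Stage II.2 (customs bureau, the preponderance of the evidence, weight exceeds 54): (d) net 75−25=50 ≤ 54 — fails.
  Not every element is met, so the customs bureau fails to carry Stage II.2.
So the importer prevails on this issue.
— Issue III —
Stage III.1 (importer, the preponderance of the evidence, weight exceeds 50): (e) net 83−32=51 > 50 — meets.
  Stage III.1 is satisfied; the onus moves to the customs bureau.
Stage III.2 (customs bureau, a production showing, weight is at least 23): (f) 22 < 23 — fails; (g) 17 < 23 — fails.
  Not every element is met, so the customs bureau fails to carry Stage III.2.
The analysis ends at Stage III.2; the importer prevails on this issue.
Per-issue: Issue I → importer; Issue II → importer; Issue III → importer. The importer must prevail on every issue; overall, the importer prevails.

importer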